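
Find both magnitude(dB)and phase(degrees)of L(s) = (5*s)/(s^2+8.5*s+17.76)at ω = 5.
Substitute s = j*5: L(j5) = 0.571646 - 0.0973816j.
|L| = 20*log₁₀(sqrt(Re²+Im²)) = -4.73 dB.
∠L = atan2(Im, Re) = -9.67°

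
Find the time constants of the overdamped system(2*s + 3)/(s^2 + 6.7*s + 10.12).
Overdamped: real poles at -2.3, -4.4. τ = -1/pole → τ₁ = 0.4348, τ₂ = 0.2273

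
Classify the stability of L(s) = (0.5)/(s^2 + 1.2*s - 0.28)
Denominator: s^2 + 1.2*s - 0.28 = (s - 0.2)(s + 1.4). Poles: -1.4, 0.2. Unstable (1 pole(s) in RHP)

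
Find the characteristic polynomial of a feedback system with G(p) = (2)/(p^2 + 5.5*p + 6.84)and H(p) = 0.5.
Characteristic poly = G_den * H_den + G_num * H_num = (p^2 + 5.5*p + 6.84) + (1) = p^2 + 5.5*p + 7.84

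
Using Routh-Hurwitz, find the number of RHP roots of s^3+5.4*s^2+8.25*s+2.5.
Routh array:
s^3: [1, 8.25]; s^2: [5.4, 2.5]; s^1: [7.78704]; s^0: [2.5]
First column: [1, 5.4, 7.78704, 2.5]. Sign changes = RHP roots = 0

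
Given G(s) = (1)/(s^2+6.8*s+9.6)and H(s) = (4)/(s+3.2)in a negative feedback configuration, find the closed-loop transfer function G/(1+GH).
Closed-loop T = G/(1+GH).
Numerator: G_num * H_den = s + 3.2.
Denominator: G_den * H_den + G_num * H_num = (s^3 + 10*s^2 + 31.36*s + 30.72) + (4) = s^3 + 10*s^2 + 31.36*s + 34.72.
T(s) = (s + 3.2)/(s^3 + 10*s^2 + 31.36*s + 34.72)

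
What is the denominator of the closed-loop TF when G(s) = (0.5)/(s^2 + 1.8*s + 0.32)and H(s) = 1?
Characteristic poly = G_den * H_den + G_num * H_num = (s^2 + 1.8*s + 0.32) + (0.5) = s^2 + 1.8*s + 0.82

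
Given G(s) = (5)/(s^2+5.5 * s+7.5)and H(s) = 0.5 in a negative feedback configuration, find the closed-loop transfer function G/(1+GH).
Closed-loop T = G/(1+GH).
Numerator: G_num * H_den = 5.
Denominator: G_den * H_den + G_num * H_num = (s^2 + 5.5*s + 7.5) + (2.5) = s^2 + 5.5*s + 10.
T(s) = (5)/(s^2 + 5.5*s + 10)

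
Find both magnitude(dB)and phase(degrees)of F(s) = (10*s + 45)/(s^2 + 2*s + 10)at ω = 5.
Substitute s = j*5: F(j5) = -0.538462 - 3.69231j.
|F| = 20*log₁₀(sqrt(Re²+Im²)) = 11.44 dB.
∠F = atan2(Im, Re) = -98.30°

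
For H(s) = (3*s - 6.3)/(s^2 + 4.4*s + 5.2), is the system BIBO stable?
Denominator: s^2 + 4.4*s + 5.2. Poles: -2.2 + 0.6j, -2.2 - 0.6j. All Re(p)<0: Yes (stable)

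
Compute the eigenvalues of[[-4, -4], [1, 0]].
Eigenvalues solve det(λI - A) = 0.
Characteristic polynomial: λ^2 + 4*λ + 4 = 0.
Factor: (λ + 2)(λ + 2) = 0.
Roots: -2, -2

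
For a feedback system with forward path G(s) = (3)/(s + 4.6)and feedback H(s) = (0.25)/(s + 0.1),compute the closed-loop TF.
Closed-loop T = G/(1+GH).
Numerator: G_num * H_den = 3*s + 0.3.
Denominator: G_den * H_den + G_num * H_num = (s^2 + 4.7*s + 0.46) + (0.75) = s^2 + 4.7*s + 1.21.
T(s) = (3*s + 0.3)/(s^2 + 4.7*s + 1.21)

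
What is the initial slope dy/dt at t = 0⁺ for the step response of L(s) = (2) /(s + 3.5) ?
IVT: y'(0⁺) = lim_{s→∞} s²·Y(s) = lim_{s→∞} s·L(s).
deg(num) = 0, deg(den) = 1, relative degree = 1, so s·L(s) → (leading num)/(leading den) = 2/1 = 2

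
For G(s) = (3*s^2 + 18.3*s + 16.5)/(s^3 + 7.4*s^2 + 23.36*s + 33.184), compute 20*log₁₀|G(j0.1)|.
Substitute s = j*0.1: G(j0.1) = 0.49885 + 0.0200902j.
|G(j0.1)| = sqrt(Re² + Im²) = 0.4993.
20*log₁₀(0.4993) = -6.03 dB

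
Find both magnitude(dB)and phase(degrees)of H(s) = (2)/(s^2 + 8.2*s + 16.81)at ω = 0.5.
Substitute s = j*0.5: H(j0.5) = 0.113797 - 0.0281745j.
|H| = 20*log₁₀(sqrt(Re²+Im²)) = -18.62 dB.
∠H = atan2(Im, Re) = -13.91°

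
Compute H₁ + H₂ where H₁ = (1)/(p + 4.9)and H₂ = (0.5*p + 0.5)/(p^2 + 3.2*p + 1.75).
Parallel: H = H₁ + H₂ = (n₁·d₂ + n₂·d₁)/(d₁·d₂).
n₁·d₂ = p^2 + 3.2*p + 1.75. n₂·d₁ = 0.5*p^2 + 2.95*p + 2.45. Sum = 1.5*p^2 + 6.15*p + 4.2. d₁·d₂ = p^3 + 8.1*p^2 + 17.43*p + 8.575.
H(p) = (1.5*p^2 + 6.15*p + 4.2)/(p^3 + 8.1*p^2 + 17.43*p + 8.575)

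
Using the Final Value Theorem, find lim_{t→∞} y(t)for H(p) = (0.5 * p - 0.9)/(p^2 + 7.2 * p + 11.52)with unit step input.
FVT: lim_{t→∞} y(t) = lim_{p→0} p*Y(p) where Y(p) = H(p)/p.
= lim_{p→0} H(p) = H(0) = num(0)/den(0) = -0.9/11.52 = -0.07812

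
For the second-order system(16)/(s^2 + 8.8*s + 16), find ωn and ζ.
Standard form: ωn²/(s²+2ζωn·s+ωn²).
const=16=ωn² → ωn=4, s coeff=8.8=2ζωn → ζ=1.1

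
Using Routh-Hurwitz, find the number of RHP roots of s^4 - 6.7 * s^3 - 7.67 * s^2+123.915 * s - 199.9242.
Routh array:
s^4: [1, -7.67, -199.9242]; s^3: [-6.7, 123.915]; s^2: [10.8248, -199.9242]; s^1: [0.171827]; s^0: [-199.9242]
First column: [1, -6.7, 10.8248, 0.171827, -199.9242]. Sign changes = RHP roots = 3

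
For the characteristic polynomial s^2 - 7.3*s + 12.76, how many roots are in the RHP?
s^2 - 7.3*s + 12.76 = (s - 2.9)(s - 4.4). Poles: 2.9, 4.4. RHP poles (Re>0): 2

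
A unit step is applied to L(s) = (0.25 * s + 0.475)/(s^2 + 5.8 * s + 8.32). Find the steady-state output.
FVT: lim_{t→∞} y(t) = lim_{s→0} s*Y(s) where Y(s) = L(s)/s.
= lim_{s→0} L(s) = L(0) = num(0)/den(0) = 0.475/8.32 = 0.05709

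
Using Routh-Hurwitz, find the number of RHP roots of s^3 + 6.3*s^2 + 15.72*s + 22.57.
Routh array:
s^3: [1, 15.72]; s^2: [6.3, 22.57]; s^1: [12.1375]; s^0: [22.57]
First column: [1, 6.3, 12.1375, 22.57]. Sign changes = RHP roots = 0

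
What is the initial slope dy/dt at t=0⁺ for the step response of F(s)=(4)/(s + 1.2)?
IVT: y'(0⁺) = lim_{s→∞} s²·Y(s) = lim_{s→∞} s·F(s).
deg(num) = 0, deg(den) = 1, relative degree = 1, so s·F(s) → (leading num)/(leading den) = 4/1 = 4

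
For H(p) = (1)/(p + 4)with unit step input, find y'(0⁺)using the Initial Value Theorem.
IVT: y'(0⁺) = lim_{p→∞} p²·Y(p) = lim_{p→∞} p·H(p).
deg(num) = 0, deg(den) = 1, relative degree = 1, so p·H(p) → (leading num)/(leading den) = 1/1 = 1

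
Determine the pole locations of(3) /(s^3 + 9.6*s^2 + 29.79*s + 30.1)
Set denominator = 0: s^3 + 9.6*s^2 + 29.79*s + 30.1 = (s + 2.8)(s + 2.5)(s + 4.3) = 0 → Poles: -2.5, -2.8, -4.3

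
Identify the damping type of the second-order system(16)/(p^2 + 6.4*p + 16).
Standard form: ωn²/(p²+2ζωn·p+ωn²) gives ωn=4, ζ=0.8.
Underdamped (ζ = 0.8 < 1)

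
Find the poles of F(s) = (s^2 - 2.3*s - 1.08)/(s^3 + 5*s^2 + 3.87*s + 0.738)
Set denominator = 0: s^3 + 5*s^2 + 3.87*s + 0.738 = (s + 4.1)(s + 0.3)(s + 0.6) = 0 → Poles: -0.3, -0.6, -4.1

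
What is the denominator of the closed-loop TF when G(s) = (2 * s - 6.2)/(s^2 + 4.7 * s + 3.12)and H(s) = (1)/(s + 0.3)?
Characteristic poly = G_den * H_den + G_num * H_num = (s^3 + 5*s^2 + 4.53*s + 0.936) + (2*s - 6.2) = s^3 + 5*s^2 + 6.53*s - 5.264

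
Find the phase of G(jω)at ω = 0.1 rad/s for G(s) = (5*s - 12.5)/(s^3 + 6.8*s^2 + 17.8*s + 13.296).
Substitute s = j*0.1: G(j0.1) = -0.923184 + 0.161955j.
∠G(j0.1) = atan2(Im, Re) = atan2(0.161955, -0.923184) = 170.05°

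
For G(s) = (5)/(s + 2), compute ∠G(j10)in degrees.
Substitute s = j*10: G(j10) = 0.0961538 - 0.480769j.
∠G(j10) = atan2(Im, Re) = atan2(-0.480769, 0.0961538) = -78.69°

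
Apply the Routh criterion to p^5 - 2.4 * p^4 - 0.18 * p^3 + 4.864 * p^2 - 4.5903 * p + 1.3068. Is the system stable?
Routh array:
p^5: [1, -0.18, -4.5903]; p^4: [-2.4, 4.864, 1.3068]; p^3: [1.84667, -4.0458]; p^2: [-0.394079, 1.3068]; p^1: [2.0779]; p^0: [1.3068]
First column: [1, -2.4, 1.84667, -0.394079, 2.0779, 1.3068]. Sign changes = 4.
No, unstable (4 RHP root(s))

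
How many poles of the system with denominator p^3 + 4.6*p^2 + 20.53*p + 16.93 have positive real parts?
p^3 + 4.6*p^2 + 20.53*p + 16.93 = (p + 1)(p^2 + 3.6*p + 16.93). Poles: -1, -1.8 + 3.7j, -1.8 - 3.7j. RHP poles (Re>0): 0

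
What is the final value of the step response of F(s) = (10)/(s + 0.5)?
FVT: lim_{t→∞} y(t) = lim_{s→0} s*Y(s) where Y(s) = F(s)/s.
= lim_{s→0} F(s) = F(0) = num(0)/den(0) = 10/0.5 = 20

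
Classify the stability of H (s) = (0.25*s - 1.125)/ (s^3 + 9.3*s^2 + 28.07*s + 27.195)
Denominator: s^3 + 9.3*s^2 + 28.07*s + 27.195 = (s + 3.5)(s + 2.1)(s + 3.7). Poles: -2.1, -3.5, -3.7. Stable (all poles in LHP)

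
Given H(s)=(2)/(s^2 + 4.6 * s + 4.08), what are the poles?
Set denominator = 0: s^2 + 4.6*s + 4.08 = (s + 3.4)(s + 1.2) = 0 → Poles: -1.2, -3.4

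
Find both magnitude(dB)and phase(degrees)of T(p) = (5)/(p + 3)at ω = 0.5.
Substitute p = j*0.5: T(j0.5) = 1.62162 - 0.27027j.
|T| = 20*log₁₀(sqrt(Re²+Im²)) = 4.32 dB.
∠T = atan2(Im, Re) = -9.46°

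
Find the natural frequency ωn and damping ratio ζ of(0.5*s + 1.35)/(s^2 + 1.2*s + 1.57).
Underdamped: complex pole -0.6 + 1.1j. ωn = |pole| = 1.253, ζ = -Re(pole)/ωn = 0.4789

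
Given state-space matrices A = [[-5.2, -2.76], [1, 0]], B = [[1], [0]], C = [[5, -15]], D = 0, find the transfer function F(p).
F(p) = C(pI - A)⁻¹B + D.
Characteristic polynomial det(pI - A) = p^2 + 5.2*p + 2.76.
Numerator from C·adj(pI-A)·B + D·det(pI-A) = 5*p - 15.
F(p) = (5*p - 15)/(p^2 + 5.2*p + 2.76)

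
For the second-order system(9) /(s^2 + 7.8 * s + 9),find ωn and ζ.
Standard form: ωn²/(s²+2ζωn·s+ωn²).
const=9=ωn² → ωn=3, s coeff=7.8=2ζωn → ζ=1.3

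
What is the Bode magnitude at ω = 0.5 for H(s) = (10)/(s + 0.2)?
Substitute s = j*0.5: H(j0.5) = 6.89655 - 17.2414j.
|H(j0.5)| = sqrt(Re² + Im²) = 18.57.
20*log₁₀(18.57) = 25.38 dB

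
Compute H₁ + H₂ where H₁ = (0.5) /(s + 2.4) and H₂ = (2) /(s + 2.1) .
Parallel: H = H₁ + H₂ = (n₁·d₂ + n₂·d₁)/(d₁·d₂).
n₁·d₂ = 0.5*s + 1.05. n₂·d₁ = 2*s + 4.8. Sum = 2.5*s + 5.85. d₁·d₂ = s^2 + 4.5*s + 5.04.
H(s) = (2.5*s + 5.85)/(s^2 + 4.5*s + 5.04)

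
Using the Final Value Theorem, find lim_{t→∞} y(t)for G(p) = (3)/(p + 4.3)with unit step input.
FVT: lim_{t→∞} y(t) = lim_{p→0} p*Y(p) where Y(p) = G(p)/p.
= lim_{p→0} G(p) = G(0) = num(0)/den(0) = 3/4.3 = 0.6977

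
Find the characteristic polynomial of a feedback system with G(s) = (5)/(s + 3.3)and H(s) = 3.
Characteristic poly = G_den * H_den + G_num * H_num = (s + 3.3) + (15) = s + 18.3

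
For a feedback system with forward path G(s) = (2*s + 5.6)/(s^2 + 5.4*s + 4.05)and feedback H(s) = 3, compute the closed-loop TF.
Closed-loop T = G/(1+GH).
Numerator: G_num * H_den = 2*s + 5.6.
Denominator: G_den * H_den + G_num * H_num = (s^2 + 5.4*s + 4.05) + (6*s + 16.8) = s^2 + 11.4*s + 20.85.
T(s) = (2*s + 5.6)/(s^2 + 11.4*s + 20.85)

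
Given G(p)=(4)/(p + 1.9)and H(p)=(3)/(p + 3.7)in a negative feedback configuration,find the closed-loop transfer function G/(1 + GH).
Closed-loop T = G/(1+GH).
Numerator: G_num * H_den = 4*p + 14.8.
Denominator: G_den * H_den + G_num * H_num = (p^2 + 5.6*p + 7.03) + (12) = p^2 + 5.6*p + 19.03.
T(p) = (4*p + 14.8)/(p^2 + 5.6*p + 19.03)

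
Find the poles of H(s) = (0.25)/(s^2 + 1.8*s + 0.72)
Set denominator = 0: s^2 + 1.8*s + 0.72 = (s + 1.2)(s + 0.6) = 0 → Poles: -0.6, -1.2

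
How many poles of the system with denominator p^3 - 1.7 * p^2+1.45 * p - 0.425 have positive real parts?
p^3 - 1.7*p^2 + 1.45*p - 0.425 = (p - 0.5)(p^2 - 1.2*p + 0.85). Poles: 0.5, 0.6 + 0.7j, 0.6 - 0.7j. RHP poles (Re>0): 3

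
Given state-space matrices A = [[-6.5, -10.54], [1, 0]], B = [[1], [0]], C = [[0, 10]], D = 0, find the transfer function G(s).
G(s) = C(sI - A)⁻¹B + D.
Characteristic polynomial det(sI - A) = s^2 + 6.5*s + 10.54.
Numerator from C·adj(sI-A)·B + D·det(sI-A) = 10.
G(s) = (10)/(s^2 + 6.5*s + 10.54)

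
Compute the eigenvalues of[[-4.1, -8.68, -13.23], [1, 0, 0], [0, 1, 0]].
Eigenvalues solve det(λI - A) = 0.
Characteristic polynomial: λ^3 + 4.1*λ^2 + 8.68*λ + 13.23 = 0.
Factor: (λ + 2.7)(λ^2 + 1.4*λ + 4.9) = 0.
Roots: -0.7 + 2.1j, -0.7 - 2.1j, -2.7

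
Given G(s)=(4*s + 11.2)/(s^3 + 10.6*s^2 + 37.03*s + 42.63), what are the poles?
Set denominator = 0: s^3 + 10.6*s^2 + 37.03*s + 42.63 = (s + 3.5)(s + 4.2)(s + 2.9) = 0 → Poles: -2.9, -3.5, -4.2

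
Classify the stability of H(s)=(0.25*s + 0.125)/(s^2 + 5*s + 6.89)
Denominator: s^2 + 5*s + 6.89. Poles: -2.5 + 0.8j, -2.5 - 0.8j. Stable (all poles in LHP)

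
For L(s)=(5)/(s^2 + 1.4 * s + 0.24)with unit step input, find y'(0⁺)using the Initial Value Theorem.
IVT: y'(0⁺) = lim_{s→∞} s²·Y(s) = lim_{s→∞} s·L(s).
deg(num) = 0, deg(den) = 2, relative degree = 2 ≥ 2, so s·L(s) → 0. Initial slope = 0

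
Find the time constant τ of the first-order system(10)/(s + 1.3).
First-order system: τ = -1/pole. Pole = -1.3. τ = -1/(-1.3) = 0.7692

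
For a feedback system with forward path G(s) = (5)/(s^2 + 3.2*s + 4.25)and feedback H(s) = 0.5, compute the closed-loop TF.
Closed-loop T = G/(1+GH).
Numerator: G_num * H_den = 5.
Denominator: G_den * H_den + G_num * H_num = (s^2 + 3.2*s + 4.25) + (2.5) = s^2 + 3.2*s + 6.75.
T(s) = (5)/(s^2 + 3.2*s + 6.75)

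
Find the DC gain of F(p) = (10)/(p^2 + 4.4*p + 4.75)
DC gain = F(0) = num(0)/den(0) = 10/4.75 = 2.105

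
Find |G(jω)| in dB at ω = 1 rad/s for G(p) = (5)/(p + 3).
Substitute p = j*1: G(j1) = 1.5 - 0.5j.
|G(j1)| = sqrt(Re² + Im²) = 1.581.
20*log₁₀(1.581) = 3.98 dB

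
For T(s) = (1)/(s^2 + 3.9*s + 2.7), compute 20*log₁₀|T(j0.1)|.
Substitute s = j*0.1: T(j0.1) = 0.364094 - 0.0527869j.
|T(j0.1)| = sqrt(Re² + Im²) = 0.3679.
20*log₁₀(0.3679) = -8.69 dB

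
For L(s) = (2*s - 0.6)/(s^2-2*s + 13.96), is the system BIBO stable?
Denominator: s^2 - 2*s + 13.96. Poles: 1 + 3.6j, 1 - 3.6j. All Re(p)<0: No (unstable)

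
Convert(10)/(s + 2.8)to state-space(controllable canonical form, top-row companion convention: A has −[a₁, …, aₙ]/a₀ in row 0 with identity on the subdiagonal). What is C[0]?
Reachable canonical form: C = numerator coefficients (right-aligned, zero-padded to length n).
num = 10, C = [[10]].
C[0] = 10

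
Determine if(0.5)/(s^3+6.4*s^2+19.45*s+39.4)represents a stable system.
Denominator: s^3 + 6.4*s^2 + 19.45*s + 39.4 = (s + 4)(s^2 + 2.4*s + 9.85). Poles: -1.2 + 2.9j, -1.2 - 2.9j, -4. All Re(p)<0: Yes (stable)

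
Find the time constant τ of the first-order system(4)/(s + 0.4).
First-order system: τ = -1/pole. Pole = -0.4. τ = -1/(-0.4) = 2.5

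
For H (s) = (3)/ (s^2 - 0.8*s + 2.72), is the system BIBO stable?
Denominator: s^2 - 0.8*s + 2.72. Poles: 0.4 + 1.6j, 0.4 - 1.6j. All Re(p)<0: No (unstable)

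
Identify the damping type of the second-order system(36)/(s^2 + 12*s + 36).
Standard form: ωn²/(s²+2ζωn·s+ωn²) gives ωn=6, ζ=1.
Critically damped (ζ = 1)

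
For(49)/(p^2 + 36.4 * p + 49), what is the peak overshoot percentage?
Standard form: ωn²/(p²+2ζωn·p+ωn²) → ωn = 7, ζ = 2.6.
ζ ≥ 1, so the response is non-oscillatory: peak overshoot = 0%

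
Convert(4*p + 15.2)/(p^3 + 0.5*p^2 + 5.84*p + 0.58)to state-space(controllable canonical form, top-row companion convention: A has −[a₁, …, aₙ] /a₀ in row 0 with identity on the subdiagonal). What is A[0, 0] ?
Reachable canonical form for den = p^3 + 0.5*p^2 + 5.84*p + 0.58: top row of A = -[a₁,a₂,...,aₙ]/a₀, ones on the subdiagonal, zeros elsewhere.
A = [[-0.5, -5.84, -0.58], [1, 0, 0], [0, 1, 0]].
A[0,0] = -0.5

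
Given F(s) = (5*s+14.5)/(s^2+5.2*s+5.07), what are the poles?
Set denominator = 0: s^2 + 5.2*s + 5.07 = (s + 3.9)(s + 1.3) = 0 → Poles: -1.3, -3.9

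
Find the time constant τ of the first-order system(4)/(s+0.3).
First-order system: τ = -1/pole. Pole = -0.3. τ = -1/(-0.3) = 3.333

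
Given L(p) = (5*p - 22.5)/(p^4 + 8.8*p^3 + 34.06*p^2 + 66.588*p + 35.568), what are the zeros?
Set numerator = 0: 5*p - 22.5 = 0 → Zeros: 4.5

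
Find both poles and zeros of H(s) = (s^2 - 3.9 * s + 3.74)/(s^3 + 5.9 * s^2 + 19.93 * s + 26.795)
Set denominator = 0: s^3 + 5.9*s^2 + 19.93*s + 26.795 = (s + 2.3)(s^2 + 3.6*s + 11.65) = 0 → Poles: -1.8 + 2.9j, -1.8 - 2.9j, -2.3
Set numerator = 0: s^2 - 3.9*s + 3.74 = (s - 1.7)(s - 2.2) = 0 → Zeros: 1.7, 2.2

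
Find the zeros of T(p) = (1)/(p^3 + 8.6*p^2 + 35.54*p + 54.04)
Numerator is a nonzero constant (1) → Zeros: none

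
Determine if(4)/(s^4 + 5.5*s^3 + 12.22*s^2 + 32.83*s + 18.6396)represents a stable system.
Denominator: s^4 + 5.5*s^3 + 12.22*s^2 + 32.83*s + 18.6396 = (s + 0.7)(s + 4.2)(s^2 + 0.6*s + 6.34). Poles: -0.3 + 2.5j, -0.3 - 2.5j, -0.7, -4.2. All Re(p)<0: Yes (stable)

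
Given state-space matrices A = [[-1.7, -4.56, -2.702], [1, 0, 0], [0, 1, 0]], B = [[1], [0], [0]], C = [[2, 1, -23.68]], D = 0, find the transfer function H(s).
H(s) = C(sI - A)⁻¹B + D.
Characteristic polynomial det(sI - A) = s^3 + 1.7*s^2 + 4.56*s + 2.702.
Numerator from C·adj(sI-A)·B + D·det(sI-A) = 2*s^2 + s - 23.68.
H(s) = (2*s^2 + s - 23.68)/(s^3 + 1.7*s^2 + 4.56*s + 2.702)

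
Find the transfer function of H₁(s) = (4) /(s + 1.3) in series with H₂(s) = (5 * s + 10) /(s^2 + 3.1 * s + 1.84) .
Series: H = H₁ · H₂ = (n₁·n₂)/(d₁·d₂).
Num: n₁·n₂ = 20*s + 40. Den: d₁·d₂ = s^3 + 4.4*s^2 + 5.87*s + 2.392.
H(s) = (20*s + 40)/(s^3 + 4.4*s^2 + 5.87*s + 2.392)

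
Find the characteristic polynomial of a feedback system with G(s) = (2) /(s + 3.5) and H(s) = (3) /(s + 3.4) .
Characteristic poly = G_den * H_den + G_num * H_num = (s^2 + 6.9*s + 11.9) + (6) = s^2 + 6.9*s + 17.9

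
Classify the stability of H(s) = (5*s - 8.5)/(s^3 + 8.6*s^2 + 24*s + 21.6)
Denominator: s^3 + 8.6*s^2 + 24*s + 21.6 = (s + 3.6)(s + 3)(s + 2). Poles: -2, -3, -3.6. Stable (all poles in LHP)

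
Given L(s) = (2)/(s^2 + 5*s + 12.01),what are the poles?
Set denominator = 0: s^2 + 5*s + 12.01 = 0 → Poles: -2.5 + 2.4j, -2.5 - 2.4j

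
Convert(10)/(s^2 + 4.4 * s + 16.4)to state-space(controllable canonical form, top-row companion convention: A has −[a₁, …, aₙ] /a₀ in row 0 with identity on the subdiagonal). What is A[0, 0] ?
Reachable canonical form for den = s^2 + 4.4*s + 16.4: top row of A = -[a₁,a₂,...,aₙ]/a₀, ones on the subdiagonal, zeros elsewhere.
A = [[-4.4, -16.4], [1, 0]].
A[0,0] = -4.4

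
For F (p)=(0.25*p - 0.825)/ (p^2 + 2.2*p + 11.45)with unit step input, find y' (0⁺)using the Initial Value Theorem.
IVT: y'(0⁺) = lim_{p→∞} p²·Y(p) = lim_{p→∞} p·F(p).
deg(num) = 1, deg(den) = 2, relative degree = 1, so p·F(p) → (leading num)/(leading den) = 0.25/1 = 0.25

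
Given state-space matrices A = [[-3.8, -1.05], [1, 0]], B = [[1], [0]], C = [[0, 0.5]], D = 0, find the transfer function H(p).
H(p) = C(pI - A)⁻¹B + D.
Characteristic polynomial det(pI - A) = p^2 + 3.8*p + 1.05.
Numerator from C·adj(pI-A)·B + D·det(pI-A) = 0.5.
H(p) = (0.5)/(p^2 + 3.8*p + 1.05)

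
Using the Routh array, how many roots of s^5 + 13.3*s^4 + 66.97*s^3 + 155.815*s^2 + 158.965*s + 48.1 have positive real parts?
Routh array:
s^5: [1, 66.97, 158.965]; s^4: [13.3, 155.815, 48.1]; s^3: [55.2546, 155.348]; s^2: [118.422, 48.1]; s^1: [132.905]; s^0: [48.1]
First column: [1, 13.3, 55.2546, 118.422, 132.905, 48.1]. Sign changes = RHP roots = 0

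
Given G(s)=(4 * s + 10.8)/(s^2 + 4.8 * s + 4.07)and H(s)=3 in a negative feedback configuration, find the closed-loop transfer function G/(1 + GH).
Closed-loop T = G/(1+GH).
Numerator: G_num * H_den = 4*s + 10.8.
Denominator: G_den * H_den + G_num * H_num = (s^2 + 4.8*s + 4.07) + (12*s + 32.4) = s^2 + 16.8*s + 36.47.
T(s) = (4*s + 10.8)/(s^2 + 16.8*s + 36.47)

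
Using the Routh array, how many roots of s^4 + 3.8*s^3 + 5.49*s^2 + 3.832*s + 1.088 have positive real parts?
Routh array:
s^4: [1, 5.49, 1.088]; s^3: [3.8, 3.832]; s^2: [4.48158, 1.088]; s^1: [2.90947]; s^0: [1.088]
First column: [1, 3.8, 4.48158, 2.90947, 1.088]. Sign changes = RHP roots = 0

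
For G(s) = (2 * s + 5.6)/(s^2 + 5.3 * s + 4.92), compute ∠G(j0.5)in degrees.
Substitute s = j*0.5: G(j0.5) = 0.99898 - 0.35274j.
∠G(j0.5) = atan2(Im, Re) = atan2(-0.35274, 0.99898) = -19.45°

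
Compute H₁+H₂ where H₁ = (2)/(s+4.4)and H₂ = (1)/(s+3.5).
Parallel: H = H₁ + H₂ = (n₁·d₂ + n₂·d₁)/(d₁·d₂).
n₁·d₂ = 2*s + 7. n₂·d₁ = s + 4.4. Sum = 3*s + 11.4. d₁·d₂ = s^2 + 7.9*s + 15.4.
H(s) = (3*s + 11.4)/(s^2 + 7.9*s + 15.4)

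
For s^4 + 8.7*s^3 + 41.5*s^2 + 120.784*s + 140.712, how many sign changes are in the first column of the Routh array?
Routh array:
s^4: [1, 41.5, 140.712]; s^3: [8.7, 120.784]; s^2: [27.6168, 140.712]; s^1: [76.4561]; s^0: [140.712]
First column: [1, 8.7, 27.6168, 76.4561, 140.712]. Sign changes = 0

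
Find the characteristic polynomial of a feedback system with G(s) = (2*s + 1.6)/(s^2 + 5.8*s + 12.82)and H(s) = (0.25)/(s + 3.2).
Characteristic poly = G_den * H_den + G_num * H_num = (s^3 + 9*s^2 + 31.38*s + 41.024) + (0.5*s + 0.4) = s^3 + 9*s^2 + 31.88*s + 41.424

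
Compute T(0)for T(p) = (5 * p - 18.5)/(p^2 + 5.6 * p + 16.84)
DC gain = T(0) = num(0)/den(0) = -18.5/16.84 = -1.099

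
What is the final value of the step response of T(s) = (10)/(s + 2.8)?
FVT: lim_{t→∞} y(t) = lim_{s→0} s*Y(s) where Y(s) = T(s)/s.
= lim_{s→0} T(s) = T(0) = num(0)/den(0) = 10/2.8 = 3.571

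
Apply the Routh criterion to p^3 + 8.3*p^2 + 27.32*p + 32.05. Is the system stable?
Routh array:
p^3: [1, 27.32]; p^2: [8.3, 32.05]; p^1: [23.4586]; p^0: [32.05]
First column: [1, 8.3, 23.4586, 32.05]. Sign changes = 0.
Yes, stable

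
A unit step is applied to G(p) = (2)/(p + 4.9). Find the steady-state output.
FVT: lim_{t→∞} y(t) = lim_{p→0} p*Y(p) where Y(p) = G(p)/p.
= lim_{p→0} G(p) = G(0) = num(0)/den(0) = 2/4.9 = 0.4082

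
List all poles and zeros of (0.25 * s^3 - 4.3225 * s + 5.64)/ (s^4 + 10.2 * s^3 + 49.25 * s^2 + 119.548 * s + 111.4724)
Set denominator = 0: s^4 + 10.2*s^3 + 49.25*s^2 + 119.548*s + 111.4724 = (s + 2.6)(s + 2.6)(s^2 + 5*s + 16.49) = 0 → Poles: -2.5 + 3.2j, -2.5 - 3.2j, -2.6, -2.6
Set numerator = 0: 0.25*s^3 - 4.3225*s + 5.64 = 0.25*(s + 4.7)(s - 3.2)(s - 1.5) = 0 → Zeros: -4.7, 1.5, 3.2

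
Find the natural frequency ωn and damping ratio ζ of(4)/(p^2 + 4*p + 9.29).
Underdamped: complex pole -2 + 2.3j. ωn = |pole| = 3.048, ζ = -Re(pole)/ωn = 0.6562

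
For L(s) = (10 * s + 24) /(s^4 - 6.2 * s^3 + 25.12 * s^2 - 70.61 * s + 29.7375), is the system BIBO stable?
Denominator: s^4 - 6.2*s^3 + 25.12*s^2 - 70.61*s + 29.7375 = (s - 3.9)(s - 0.5)(s^2 - 1.8*s + 15.25). Poles: 0.5, 0.9 + 3.8j, 0.9 - 3.8j, 3.9. All Re(p)<0: No (unstable)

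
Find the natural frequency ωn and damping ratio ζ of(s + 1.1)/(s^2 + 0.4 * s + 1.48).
Underdamped: complex pole -0.2 + 1.2j. ωn = |pole| = 1.217, ζ = -Re(pole)/ωn = 0.1644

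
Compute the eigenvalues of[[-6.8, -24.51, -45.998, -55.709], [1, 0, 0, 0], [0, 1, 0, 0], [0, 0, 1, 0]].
Eigenvalues solve det(λI - A) = 0.
Characteristic polynomial: λ^4 + 6.8*λ^3 + 24.51*λ^2 + 45.998*λ + 55.709 = 0.
Factor: (λ^2 + 5*λ + 9.86)(λ^2 + 1.8*λ + 5.65) = 0.
Roots: -0.9 + 2.2j, -0.9 - 2.2j, -2.5 + 1.9j, -2.5 - 1.9j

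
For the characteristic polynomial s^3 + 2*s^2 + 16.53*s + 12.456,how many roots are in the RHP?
s^3 + 2*s^2 + 16.53*s + 12.456 = (s + 0.8)(s^2 + 1.2*s + 15.57). Poles: -0.6 + 3.9j, -0.6 - 3.9j, -0.8. RHP poles (Re>0): 0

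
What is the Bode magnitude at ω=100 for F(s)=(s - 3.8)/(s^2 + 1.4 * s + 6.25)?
Substitute s = j*100: F(j100) = 0.000520311 - 0.00999897j.
|F(j100)| = sqrt(Re² + Im²) = 0.01001.
20*log₁₀(0.01001) = -39.99 dB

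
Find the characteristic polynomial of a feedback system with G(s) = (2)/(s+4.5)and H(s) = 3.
Characteristic poly = G_den * H_den + G_num * H_num = (s + 4.5) + (6) = s + 10.5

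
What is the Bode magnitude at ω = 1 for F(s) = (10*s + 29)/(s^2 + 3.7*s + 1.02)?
Substitute s = j*1: F(j1) = 2.74499 - 7.823j.
|F(j1)| = sqrt(Re² + Im²) = 8.291.
20*log₁₀(8.291) = 18.37 dB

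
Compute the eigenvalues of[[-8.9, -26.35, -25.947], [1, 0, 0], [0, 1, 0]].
Eigenvalues solve det(λI - A) = 0.
Characteristic polynomial: λ^3 + 8.9*λ^2 + 26.35*λ + 25.947 = 0.
Factor: (λ + 2.7)(λ + 3.1)(λ + 3.1) = 0.
Roots: -2.7, -3.1, -3.1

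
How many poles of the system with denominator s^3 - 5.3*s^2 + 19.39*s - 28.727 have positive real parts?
s^3 - 5.3*s^2 + 19.39*s - 28.727 = (s - 2.3)(s^2 - 3*s + 12.49). Poles: 1.5 + 3.2j, 1.5 - 3.2j, 2.3. RHP poles (Re>0): 3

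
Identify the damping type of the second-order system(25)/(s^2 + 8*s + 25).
Standard form: ωn²/(s²+2ζωn·s+ωn²) gives ωn=5, ζ=0.8.
Underdamped (ζ = 0.8 < 1)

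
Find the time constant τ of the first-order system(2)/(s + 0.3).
First-order system: τ = -1/pole. Pole = -0.3. τ = -1/(-0.3) = 3.333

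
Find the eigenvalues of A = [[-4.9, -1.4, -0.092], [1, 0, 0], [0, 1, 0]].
Eigenvalues solve det(λI - A) = 0.
Characteristic polynomial: λ^3 + 4.9*λ^2 + 1.4*λ + 0.092 = 0.
Factor: (λ + 0.1)(λ + 4.6)(λ + 0.2) = 0.
Roots: -0.1, -0.2, -4.6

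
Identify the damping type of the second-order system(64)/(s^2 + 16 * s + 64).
Standard form: ωn²/(s²+2ζωn·s+ωn²) gives ωn=8, ζ=1.
Critically damped (ζ = 1)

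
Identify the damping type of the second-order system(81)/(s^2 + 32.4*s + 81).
Standard form: ωn²/(s²+2ζωn·s+ωn²) gives ωn=9, ζ=1.8.
Overdamped (ζ = 1.8 > 1)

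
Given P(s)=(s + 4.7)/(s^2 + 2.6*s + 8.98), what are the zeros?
Set numerator = 0: s + 4.7 = 0 → Zeros: -4.7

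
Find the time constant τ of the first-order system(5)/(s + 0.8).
First-order system: τ = -1/pole. Pole = -0.8. τ = -1/(-0.8) = 1.25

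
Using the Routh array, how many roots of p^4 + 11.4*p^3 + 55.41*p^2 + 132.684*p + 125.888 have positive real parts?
Routh array:
p^4: [1, 55.41, 125.888]; p^3: [11.4, 132.684]; p^2: [43.7711, 125.888]; p^1: [99.897]; p^0: [125.888]
First column: [1, 11.4, 43.7711, 99.897, 125.888]. Sign changes = RHP roots = 0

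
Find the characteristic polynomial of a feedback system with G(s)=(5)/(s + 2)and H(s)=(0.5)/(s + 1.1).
Characteristic poly = G_den * H_den + G_num * H_num = (s^2 + 3.1*s + 2.2) + (2.5) = s^2 + 3.1*s + 4.7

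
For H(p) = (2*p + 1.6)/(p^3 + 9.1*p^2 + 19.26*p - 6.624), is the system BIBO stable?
Denominator: p^3 + 9.1*p^2 + 19.26*p - 6.624 = (p - 0.3)(p + 4.6)(p + 4.8). Poles: -4.6, -4.8, 0.3. All Re(p)<0: No (unstable)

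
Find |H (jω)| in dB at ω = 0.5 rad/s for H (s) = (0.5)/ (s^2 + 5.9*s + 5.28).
Substitute s = j*0.5: H(j0.5) = 0.0739632 - 0.043378j.
|H(j0.5)| = sqrt(Re² + Im²) = 0.08575.
20*log₁₀(0.08575) = -21.34 dB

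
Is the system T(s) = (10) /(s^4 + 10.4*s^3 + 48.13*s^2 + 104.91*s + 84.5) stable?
Denominator: s^4 + 10.4*s^3 + 48.13*s^2 + 104.91*s + 84.5 = (s + 2.6)(s + 2)(s^2 + 5.8*s + 16.25). Poles: -2, -2.6, -2.9 + 2.8j, -2.9 - 2.8j. All Re(p)<0: Yes (stable)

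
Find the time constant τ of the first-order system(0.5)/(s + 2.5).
First-order system: τ = -1/pole. Pole = -2.5. τ = -1/(-2.5) = 0.4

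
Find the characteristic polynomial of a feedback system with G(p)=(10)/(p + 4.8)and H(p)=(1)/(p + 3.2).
Characteristic poly = G_den * H_den + G_num * H_num = (p^2 + 8*p + 15.36) + (10) = p^2 + 8*p + 25.36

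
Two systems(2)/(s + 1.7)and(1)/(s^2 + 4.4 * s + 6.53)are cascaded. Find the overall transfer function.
Series: H = H₁ · H₂ = (n₁·n₂)/(d₁·d₂).
Num: n₁·n₂ = 2. Den: d₁·d₂ = s^3 + 6.1*s^2 + 14.01*s + 11.101.
H(s) = (2)/(s^3 + 6.1*s^2 + 14.01*s + 11.101)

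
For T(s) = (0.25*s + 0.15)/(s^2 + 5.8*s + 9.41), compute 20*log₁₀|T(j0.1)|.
Substitute s = j*0.1: T(j0.1) = 0.0160604 + 0.00166861j.
|T(j0.1)| = sqrt(Re² + Im²) = 0.01615.
20*log₁₀(0.01615) = -35.84 dB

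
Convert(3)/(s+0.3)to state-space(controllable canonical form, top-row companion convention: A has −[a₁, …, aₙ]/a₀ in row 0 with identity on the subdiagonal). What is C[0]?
Reachable canonical form: C = numerator coefficients (right-aligned, zero-padded to length n).
num = 3, C = [[3]].
C[0] = 3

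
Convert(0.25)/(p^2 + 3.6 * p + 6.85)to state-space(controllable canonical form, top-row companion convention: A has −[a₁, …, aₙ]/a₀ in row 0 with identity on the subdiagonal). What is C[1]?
Reachable canonical form: C = numerator coefficients (right-aligned, zero-padded to length n).
num = 0.25, C = [[0, 0.25]].
C[1] = 0.25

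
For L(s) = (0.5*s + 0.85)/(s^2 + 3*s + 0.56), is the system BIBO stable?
Denominator: s^2 + 3*s + 0.56 = (s + 0.2)(s + 2.8). Poles: -0.2, -2.8. All Re(p)<0: Yes (stable)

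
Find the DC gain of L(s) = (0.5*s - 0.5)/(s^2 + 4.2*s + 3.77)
DC gain = L(0) = num(0)/den(0) = -0.5/3.77 = -0.1326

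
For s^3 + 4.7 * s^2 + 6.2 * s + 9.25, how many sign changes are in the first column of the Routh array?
Routh array:
s^3: [1, 6.2]; s^2: [4.7, 9.25]; s^1: [4.23191]; s^0: [9.25]
First column: [1, 4.7, 4.23191, 9.25]. Sign changes = 0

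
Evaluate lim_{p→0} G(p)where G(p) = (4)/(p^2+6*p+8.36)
DC gain = G(0) = num(0)/den(0) = 4/8.36 = 0.4785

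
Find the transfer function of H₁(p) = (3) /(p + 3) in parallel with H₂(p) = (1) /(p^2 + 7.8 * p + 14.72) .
Parallel: H = H₁ + H₂ = (n₁·d₂ + n₂·d₁)/(d₁·d₂).
n₁·d₂ = 3*p^2 + 23.4*p + 44.16. n₂·d₁ = p + 3. Sum = 3*p^2 + 24.4*p + 47.16. d₁·d₂ = p^3 + 10.8*p^2 + 38.12*p + 44.16.
H(p) = (3*p^2 + 24.4*p + 47.16)/(p^3 + 10.8*p^2 + 38.12*p + 44.16)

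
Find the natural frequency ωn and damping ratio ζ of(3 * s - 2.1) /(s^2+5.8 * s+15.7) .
Underdamped: complex pole -2.9 + 2.7j. ωn = |pole| = 3.962, ζ = -Re(pole)/ωn = 0.7319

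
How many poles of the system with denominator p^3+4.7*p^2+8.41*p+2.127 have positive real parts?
p^3 + 4.7*p^2 + 8.41*p + 2.127 = (p + 0.3)(p^2 + 4.4*p + 7.09). Poles: -0.3, -2.2 + 1.5j, -2.2 - 1.5j. RHP poles (Re>0): 0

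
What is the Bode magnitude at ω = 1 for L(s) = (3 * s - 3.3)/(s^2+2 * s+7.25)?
Substitute s = j*1: L(j1) = -0.339623 + 0.588679j.
|L(j1)| = sqrt(Re² + Im²) = 0.6796.
20*log₁₀(0.6796) = -3.35 dB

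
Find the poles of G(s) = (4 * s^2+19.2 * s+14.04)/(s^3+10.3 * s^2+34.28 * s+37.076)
Set denominator = 0: s^3 + 10.3*s^2 + 34.28*s + 37.076 = (s + 2.6)(s + 3.1)(s + 4.6) = 0 → Poles: -2.6, -3.1, -4.6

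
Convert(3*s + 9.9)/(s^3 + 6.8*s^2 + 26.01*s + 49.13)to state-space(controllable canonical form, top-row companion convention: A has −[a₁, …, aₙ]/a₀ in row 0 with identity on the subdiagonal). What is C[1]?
Reachable canonical form: C = numerator coefficients (right-aligned, zero-padded to length n).
num = 3*s + 9.9, C = [[0, 3, 9.9]].
C[1] = 3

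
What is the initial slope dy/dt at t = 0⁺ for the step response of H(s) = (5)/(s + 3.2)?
IVT: y'(0⁺) = lim_{s→∞} s²·Y(s) = lim_{s→∞} s·H(s).
deg(num) = 0, deg(den) = 1, relative degree = 1, so s·H(s) → (leading num)/(leading den) = 5/1 = 5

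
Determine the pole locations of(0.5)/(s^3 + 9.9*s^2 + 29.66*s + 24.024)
Set denominator = 0: s^3 + 9.9*s^2 + 29.66*s + 24.024 = (s + 1.3)(s + 4.2)(s + 4.4) = 0 → Poles: -1.3, -4.2, -4.4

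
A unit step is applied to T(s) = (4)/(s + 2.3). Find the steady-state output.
FVT: lim_{t→∞} y(t) = lim_{s→0} s*Y(s) where Y(s) = T(s)/s.
= lim_{s→0} T(s) = T(0) = num(0)/den(0) = 4/2.3 = 1.739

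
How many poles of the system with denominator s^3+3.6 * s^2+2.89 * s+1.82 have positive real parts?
s^3 + 3.6*s^2 + 2.89*s + 1.82 = (s + 2.8)(s^2 + 0.8*s + 0.65). Poles: -0.4 + 0.7j, -0.4 - 0.7j, -2.8. RHP poles (Re>0): 0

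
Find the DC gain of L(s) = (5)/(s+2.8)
DC gain = L(0) = num(0)/den(0) = 5/2.8 = 1.786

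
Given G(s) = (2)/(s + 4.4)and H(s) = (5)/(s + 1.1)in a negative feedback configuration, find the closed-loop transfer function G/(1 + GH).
Closed-loop T = G/(1+GH).
Numerator: G_num * H_den = 2*s + 2.2.
Denominator: G_den * H_den + G_num * H_num = (s^2 + 5.5*s + 4.84) + (10) = s^2 + 5.5*s + 14.84.
T(s) = (2*s + 2.2)/(s^2 + 5.5*s + 14.84)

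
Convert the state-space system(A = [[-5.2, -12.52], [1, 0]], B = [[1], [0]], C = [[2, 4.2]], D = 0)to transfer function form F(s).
F(s) = C(sI - A)⁻¹B + D.
Characteristic polynomial det(sI - A) = s^2 + 5.2*s + 12.52.
Numerator from C·adj(sI-A)·B + D·det(sI-A) = 2*s + 4.2.
F(s) = (2*s + 4.2)/(s^2 + 5.2*s + 12.52)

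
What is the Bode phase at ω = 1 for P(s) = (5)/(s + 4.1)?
Substitute s = j*1: P(j1) = 1.15104 - 0.280741j.
∠P(j1) = atan2(Im, Re) = atan2(-0.280741, 1.15104) = -13.71°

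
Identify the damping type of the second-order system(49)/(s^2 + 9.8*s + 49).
Standard form: ωn²/(s²+2ζωn·s+ωn²) gives ωn=7, ζ=0.7.
Underdamped (ζ = 0.7 < 1)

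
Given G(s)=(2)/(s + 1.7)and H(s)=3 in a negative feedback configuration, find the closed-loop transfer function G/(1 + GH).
Closed-loop T = G/(1+GH).
Numerator: G_num * H_den = 2.
Denominator: G_den * H_den + G_num * H_num = (s + 1.7) + (6) = s + 7.7.
T(s) = (2)/(s + 7.7)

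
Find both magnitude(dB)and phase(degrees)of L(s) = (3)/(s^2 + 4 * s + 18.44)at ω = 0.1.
Substitute s = j*0.1: L(j0.1) = 0.162701 - 0.00353123j.
|L| = 20*log₁₀(sqrt(Re²+Im²)) = -15.77 dB.
∠L = atan2(Im, Re) = -1.24°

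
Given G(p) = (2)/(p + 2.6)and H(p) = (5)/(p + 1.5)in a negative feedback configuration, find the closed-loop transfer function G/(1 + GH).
Closed-loop T = G/(1+GH).
Numerator: G_num * H_den = 2*p + 3.
Denominator: G_den * H_den + G_num * H_num = (p^2 + 4.1*p + 3.9) + (10) = p^2 + 4.1*p + 13.9.
T(p) = (2*p + 3)/(p^2 + 4.1*p + 13.9)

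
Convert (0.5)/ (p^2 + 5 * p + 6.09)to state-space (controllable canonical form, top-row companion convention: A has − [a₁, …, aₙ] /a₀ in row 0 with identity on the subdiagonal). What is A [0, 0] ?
Reachable canonical form for den = p^2 + 5*p + 6.09: top row of A = -[a₁,a₂,...,aₙ]/a₀, ones on the subdiagonal, zeros elsewhere.
A = [[-5, -6.09], [1, 0]].
A[0,0] = -5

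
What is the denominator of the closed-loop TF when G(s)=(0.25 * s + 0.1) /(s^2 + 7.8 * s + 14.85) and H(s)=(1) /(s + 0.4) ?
Characteristic poly = G_den * H_den + G_num * H_num = (s^3 + 8.2*s^2 + 17.97*s + 5.94) + (0.25*s + 0.1) = s^3 + 8.2*s^2 + 18.22*s + 6.04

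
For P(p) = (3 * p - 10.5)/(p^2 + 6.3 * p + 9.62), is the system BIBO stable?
Denominator: p^2 + 6.3*p + 9.62 = (p + 2.6)(p + 3.7). Poles: -2.6, -3.7. All Re(p)<0: Yes (stable)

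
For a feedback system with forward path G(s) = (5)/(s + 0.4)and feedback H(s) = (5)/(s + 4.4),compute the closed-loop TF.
Closed-loop T = G/(1+GH).
Numerator: G_num * H_den = 5*s + 22.
Denominator: G_den * H_den + G_num * H_num = (s^2 + 4.8*s + 1.76) + (25) = s^2 + 4.8*s + 26.76.
T(s) = (5*s + 22)/(s^2 + 4.8*s + 26.76)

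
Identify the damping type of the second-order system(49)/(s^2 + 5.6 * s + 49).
Standard form: ωn²/(s²+2ζωn·s+ωn²) gives ωn=7, ζ=0.4.
Underdamped (ζ = 0.4 < 1)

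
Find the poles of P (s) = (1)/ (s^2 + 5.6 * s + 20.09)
Set denominator = 0: s^2 + 5.6*s + 20.09 = 0 → Poles: -2.8 + 3.5j, -2.8 - 3.5j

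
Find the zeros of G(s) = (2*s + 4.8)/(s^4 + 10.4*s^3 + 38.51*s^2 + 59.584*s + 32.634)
Set numerator = 0: 2*s + 4.8 = 0 → Zeros: -2.4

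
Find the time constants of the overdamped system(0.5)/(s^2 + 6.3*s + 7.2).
Overdamped: real poles at -4.8, -1.5. τ = -1/pole → τ₁ = 0.2083, τ₂ = 0.6667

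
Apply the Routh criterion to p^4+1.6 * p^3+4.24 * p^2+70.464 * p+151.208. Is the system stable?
Routh array:
p^4: [1, 4.24, 151.208]; p^3: [1.6, 70.464]; p^2: [-39.8, 151.208]; p^1: [76.5427]; p^0: [151.208]
First column: [1, 1.6, -39.8, 76.5427, 151.208]. Sign changes = 2.
No, unstable (2 RHP root(s))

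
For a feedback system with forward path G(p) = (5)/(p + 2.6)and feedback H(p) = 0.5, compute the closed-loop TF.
Closed-loop T = G/(1+GH).
Numerator: G_num * H_den = 5.
Denominator: G_den * H_den + G_num * H_num = (p + 2.6) + (2.5) = p + 5.1.
T(p) = (5)/(p + 5.1)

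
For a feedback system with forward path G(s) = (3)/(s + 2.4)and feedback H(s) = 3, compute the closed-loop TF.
Closed-loop T = G/(1+GH).
Numerator: G_num * H_den = 3.
Denominator: G_den * H_den + G_num * H_num = (s + 2.4) + (9) = s + 11.4.
T(s) = (3)/(s + 11.4)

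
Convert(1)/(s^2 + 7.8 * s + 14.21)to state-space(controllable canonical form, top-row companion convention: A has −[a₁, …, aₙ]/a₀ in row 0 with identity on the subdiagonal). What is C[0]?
Reachable canonical form: C = numerator coefficients (right-aligned, zero-padded to length n).
num = 1, C = [[0, 1]].
C[0] = 0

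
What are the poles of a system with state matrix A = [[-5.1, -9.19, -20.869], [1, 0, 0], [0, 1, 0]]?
Eigenvalues solve det(λI - A) = 0.
Characteristic polynomial: λ^3 + 5.1*λ^2 + 9.19*λ + 20.869 = 0.
Factor: (λ + 4.1)(λ^2 + λ + 5.09) = 0.
Roots: -0.5 + 2.2j, -0.5 - 2.2j, -4.1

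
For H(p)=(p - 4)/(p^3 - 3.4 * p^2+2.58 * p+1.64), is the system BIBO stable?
Denominator: p^3 - 3.4*p^2 + 2.58*p + 1.64 = (p + 0.4)(p^2 - 3.8*p + 4.1). Poles: -0.4, 1.9 + 0.7j, 1.9 - 0.7j. All Re(p)<0: No (unstable)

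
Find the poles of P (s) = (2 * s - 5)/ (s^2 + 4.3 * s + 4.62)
Set denominator = 0: s^2 + 4.3*s + 4.62 = (s + 2.2)(s + 2.1) = 0 → Poles: -2.1, -2.2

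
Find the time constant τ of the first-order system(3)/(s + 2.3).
First-order system: τ = -1/pole. Pole = -2.3. τ = -1/(-2.3) = 0.4348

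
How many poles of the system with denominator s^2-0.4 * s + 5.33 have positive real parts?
Poles: 0.2 + 2.3j, 0.2 - 2.3j. RHP poles (Re>0): 2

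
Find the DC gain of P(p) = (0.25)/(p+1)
DC gain = P(0) = num(0)/den(0) = 0.25/1 = 0.25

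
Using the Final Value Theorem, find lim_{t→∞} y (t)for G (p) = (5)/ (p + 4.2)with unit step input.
FVT: lim_{t→∞} y(t) = lim_{p→0} p*Y(p) where Y(p) = G(p)/p.
= lim_{p→0} G(p) = G(0) = num(0)/den(0) = 5/4.2 = 1.19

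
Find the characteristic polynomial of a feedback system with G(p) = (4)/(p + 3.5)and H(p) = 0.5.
Characteristic poly = G_den * H_den + G_num * H_num = (p + 3.5) + (2) = p + 5.5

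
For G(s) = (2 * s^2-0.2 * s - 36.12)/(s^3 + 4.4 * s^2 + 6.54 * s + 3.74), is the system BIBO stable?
Denominator: s^3 + 4.4*s^2 + 6.54*s + 3.74 = (s + 2.2)(s^2 + 2.2*s + 1.7). Poles: -1.1 + 0.7j, -1.1 - 0.7j, -2.2. All Re(p)<0: Yes (stable)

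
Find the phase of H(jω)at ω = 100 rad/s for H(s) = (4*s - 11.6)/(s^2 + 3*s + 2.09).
Substitute s = j*100: H(j100) = 0.00235862 - 0.0399376j.
∠H(j100) = atan2(Im, Re) = atan2(-0.0399376, 0.00235862) = -86.62°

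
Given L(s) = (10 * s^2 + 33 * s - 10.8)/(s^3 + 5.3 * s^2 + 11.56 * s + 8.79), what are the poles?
Set denominator = 0: s^3 + 5.3*s^2 + 11.56*s + 8.79 = (s + 1.5)(s^2 + 3.8*s + 5.86) = 0 → Poles: -1.5, -1.9 + 1.5j, -1.9 - 1.5j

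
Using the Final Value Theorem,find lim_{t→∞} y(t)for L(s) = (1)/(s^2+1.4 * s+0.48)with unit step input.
FVT: lim_{t→∞} y(t) = lim_{s→0} s*Y(s) where Y(s) = L(s)/s.
= lim_{s→0} L(s) = L(0) = num(0)/den(0) = 1/0.48 = 2.083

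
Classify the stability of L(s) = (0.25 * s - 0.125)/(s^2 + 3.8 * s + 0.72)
Denominator: s^2 + 3.8*s + 0.72 = (s + 0.2)(s + 3.6). Poles: -0.2, -3.6. Stable (all poles in LHP)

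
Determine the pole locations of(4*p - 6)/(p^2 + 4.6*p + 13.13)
Set denominator = 0: p^2 + 4.6*p + 13.13 = 0 → Poles: -2.3 + 2.8j, -2.3 - 2.8j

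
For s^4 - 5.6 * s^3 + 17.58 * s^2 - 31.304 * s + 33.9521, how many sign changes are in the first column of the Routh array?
Routh array:
s^4: [1, 17.58, 33.9521]; s^3: [-5.6, -31.304]; s^2: [11.99, 33.9521]; s^1: [-15.4465]; s^0: [33.9521]
First column: [1, -5.6, 11.99, -15.4465, 33.9521]. Sign changes = 4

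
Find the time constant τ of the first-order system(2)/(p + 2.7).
First-order system: τ = -1/pole. Pole = -2.7. τ = -1/(-2.7) = 0.3704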